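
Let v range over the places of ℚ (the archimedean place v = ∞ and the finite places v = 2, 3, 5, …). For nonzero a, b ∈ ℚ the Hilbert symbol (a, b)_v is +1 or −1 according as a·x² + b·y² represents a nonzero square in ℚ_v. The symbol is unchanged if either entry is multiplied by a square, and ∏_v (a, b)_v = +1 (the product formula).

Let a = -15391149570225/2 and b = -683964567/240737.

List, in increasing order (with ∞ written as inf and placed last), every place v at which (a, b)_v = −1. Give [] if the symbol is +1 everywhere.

[11, inf]

(a, b) ≡ (-12818, -2431) mod (ℚ^×)²; places V = {2, 3, 5, 7, 11, 13, 17, 29, ∞}.
(a,b)_2: α=-1, β=0; u≡7, v≡1 (mod 8); ε(u)ε(v)=1·0, αω(v)=-1·0, βω(u)=0·0; sum ≡ 0  ⇒  +1.
(a,b)_∞: sgn(-12818)=−, sgn(-2431)=−, so -1.
(a,b)_13: α=1, u≡6; β=1, v≡6 (mod 13); (6|13)=-1, (6|13)=-1; sign (−1)^0·-1^1·-1^1 = +1.
(a,b)_29: α=1, u≡7; β=0, v≡7 (mod 29); (7|29)=+1, (7|29)=+1; sign (−1)^0·+1^0·+1^1 = +1.
(a,b)_7: α=0, u≡6; β=-2, v≡6 (mod 7); (6|7)=-1, (6|7)=-1; sign (−1)^0·-1^-2·-1^0 = +1.
(a,b)_3: α=8, u≡1; β=14, v≡2 (mod 3); (1|3)=+1, (2|3)=-1; sign (−1)^0·+1^14·-1^8 = +1.
(a,b)_17: α=1, u≡14; β=-3, v≡7 (mod 17); (14|17)=-1, (7|17)=-1; sign (−1)^0·-1^-3·-1^1 = +1.
(a,b)_11: α=4, u≡8; β=1, v≡7 (mod 11); (8|11)=-1, (7|11)=-1; sign (−1)^0·-1^1·-1^4 = -1.
(a,b)_5: α=2, u≡3; β=0, v≡4 (mod 5); (3|5)=-1, (4|5)=+1; sign (−1)^0·-1^0·+1^2 = +1.
(-12818, -2431 / ℚ) ramifies at {11, ∞}: a division algebra.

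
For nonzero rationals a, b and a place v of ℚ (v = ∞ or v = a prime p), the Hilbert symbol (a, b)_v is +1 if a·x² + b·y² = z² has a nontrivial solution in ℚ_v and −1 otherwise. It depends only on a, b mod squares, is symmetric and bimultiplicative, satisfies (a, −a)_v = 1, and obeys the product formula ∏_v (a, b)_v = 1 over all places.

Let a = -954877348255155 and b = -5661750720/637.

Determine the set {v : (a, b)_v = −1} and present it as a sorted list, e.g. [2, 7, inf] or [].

[5, inf]

Mod squares: a ≡ -195, b ≡ -3315. Check v ∈ {∞, 2, 3, 5, 7, 13, 17, 19, 31}.
v=31: a=31^2·(≡30), b=31^2·(≡20) mod 31; (30|31)=-1, (20|31)=+1; (−1)^{2·2·15}·(-1)^2·(+1)^2 = +1.
v=13: a=13^3·(≡11), b=13^-1·(≡5) mod 13; (11|13)=-1, (5|13)=-1; (−1)^{3·-1·6}·(-1)^-1·(-1)^3 = +1.
v=17: a=17^4·(≡16), b=17^1·(≡15) mod 17; (16|17)=+1, (15|17)=+1; (−1)^{4·1·8}·(+1)^1·(+1)^4 = +1.
v=3: a=3^1·(≡1), b=3^1·(≡2) mod 3; (1|3)=+1, (2|3)=-1; (−1)^{1·1·1}·(+1)^1·(-1)^1 = +1.
v=2: v_2(a)=0, v_2(b)=6; units ≡ 5, 5 (mod 8); ε·ε+αω+βω = 0·0+0·1+6·1 ≡ 0  ⇒  (a,b)_2 = +1.
v=19: a=19^2·(≡12), b=19^2·(≡3) mod 19; (12|19)=-1, (3|19)=-1; (−1)^{2·2·9}·(-1)^2·(-1)^2 = +1.
v=5: a=5^1·(≡4), b=5^1·(≡3) mod 5; (4|5)=+1, (3|5)=-1; (−1)^{1·1·2}·(+1)^1·(-1)^1 = -1.
v=7: a=7^0·(≡4), b=7^-2·(≡3) mod 7; (4|7)=+1, (3|7)=-1; (−1)^{0·-2·3}·(+1)^-2·(-1)^0 = +1.
v=∞: -195 < 0 and -3315 < 0  ⇒  (a,b)_∞ = -1.
|Ram(-195, -3315)| = 2, even; anisotropic at {5, ∞}.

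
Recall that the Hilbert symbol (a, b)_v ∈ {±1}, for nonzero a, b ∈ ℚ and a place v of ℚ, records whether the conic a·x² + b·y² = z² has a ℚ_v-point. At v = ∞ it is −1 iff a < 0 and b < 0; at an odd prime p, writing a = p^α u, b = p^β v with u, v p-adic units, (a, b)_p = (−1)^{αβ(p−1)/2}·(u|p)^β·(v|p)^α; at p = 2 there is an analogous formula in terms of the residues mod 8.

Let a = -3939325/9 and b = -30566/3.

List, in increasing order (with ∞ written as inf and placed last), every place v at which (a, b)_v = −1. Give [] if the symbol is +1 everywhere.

Mod squares: a ≡ -157573, b ≡ -91698. Check v ∈ {∞, 2, 3, 5, 13, 17, 23, 29, 31}.
v=31: a=31^1·(≡20), b=31^1·(≡2) mod 31; (20|31)=+1, (2|31)=+1; (−1)^{1·1·15}·(+1)^1·(+1)^1 = -1.
v=3: a=3^-2·(≡2), b=3^-1·(≡1) mod 3; (2|3)=-1, (1|3)=+1; (−1)^{-2·-1·1}·(-1)^-1·(+1)^-2 = -1.
v=∞: -157573 < 0 and -91698 < 0  ⇒  (a,b)_∞ = -1.
v=13: a=13^1·(≡2), b=13^0·(≡12) mod 13; (2|13)=-1, (12|13)=+1; (−1)^{1·0·6}·(-1)^0·(+1)^1 = +1.
v=17: a=17^1·(≡4), b=17^1·(≡7) mod 17; (4|17)=+1, (7|17)=-1; (−1)^{1·1·8}·(+1)^1·(-1)^1 = -1.
v=2: v_2(a)=0, v_2(b)=1; units ≡ 3, 7 (mod 8); ε·ε+αω+βω = 1·1+0·0+1·1 ≡ 0  ⇒  (a,b)_2 = +1.
v=5: a=5^2·(≡3), b=5^0·(≡3) mod 5; (3|5)=-1, (3|5)=-1; (−1)^{2·0·2}·(-1)^0·(-1)^2 = +1.
v=23: a=23^1·(≡16), b=23^0·(≡8) mod 23; (16|23)=+1, (8|23)=+1; (−1)^{1·0·11}·(+1)^0·(+1)^1 = +1.
v=29: a=29^0·(≡20), b=29^1·(≡16) mod 29; (20|29)=+1, (16|29)=+1; (−1)^{0·1·14}·(+1)^1·(+1)^0 = +1.
Ram(-157573, -91698) = {3, 17, 31, ∞}; no ℚ_3-point on the conic.

[3, 17, 31, inf]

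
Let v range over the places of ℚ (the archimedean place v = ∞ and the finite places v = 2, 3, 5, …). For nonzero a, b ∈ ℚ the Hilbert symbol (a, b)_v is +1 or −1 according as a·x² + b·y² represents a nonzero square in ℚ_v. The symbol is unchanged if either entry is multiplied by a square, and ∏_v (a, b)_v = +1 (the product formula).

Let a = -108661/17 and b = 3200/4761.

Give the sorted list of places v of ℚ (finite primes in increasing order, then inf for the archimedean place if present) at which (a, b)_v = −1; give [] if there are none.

Mod squares: a ≡ -5117, b ≡ 2. Check v ∈ {∞, 2, 3, 5, 7, 17, 19, 23, 43}.
v=43: a=43^1·(≡36), b=43^0·(≡20) mod 43; (36|43)=+1, (20|43)=-1; (−1)^{1·0·21}·(+1)^0·(-1)^1 = -1.
v=23: a=23^0·(≡13), b=23^-2·(≡8) mod 23; (13|23)=+1, (8|23)=+1; (−1)^{0·-2·11}·(+1)^-2·(+1)^0 = +1.
v=2: v_2(a)=0, v_2(b)=7; units ≡ 3, 1 (mod 8); ε·ε+αω+βω = 1·0+0·0+7·1 ≡ 1  ⇒  (a,b)_2 = -1.
v=7: a=7^1·(≡1), b=7^0·(≡1) mod 7; (1|7)=+1, (1|7)=+1; (−1)^{1·0·3}·(+1)^0·(+1)^1 = +1.
v=5: a=5^0·(≡2), b=5^2·(≡3) mod 5; (2|5)=-1, (3|5)=-1; (−1)^{0·2·2}·(-1)^2·(-1)^0 = +1.
v=19: a=19^2·(≡8), b=19^0·(≡18) mod 19; (8|19)=-1, (18|19)=-1; (−1)^{2·0·9}·(-1)^0·(-1)^2 = +1.
v=∞: -5117 < 0 and 2 > 0  ⇒  (a,b)_∞ = +1.
v=17: a=17^-1·(≡3), b=17^0·(≡4) mod 17; (3|17)=-1, (4|17)=+1; (−1)^{-1·0·8}·(-1)^0·(+1)^-1 = +1.
v=3: a=3^0·(≡1), b=3^-2·(≡2) mod 3; (1|3)=+1, (2|3)=-1; (−1)^{0·-2·1}·(+1)^-2·(-1)^0 = +1.
Ram(-5117, 2) = {2, 43}; no ℚ_2-point on the conic.

[2, 43]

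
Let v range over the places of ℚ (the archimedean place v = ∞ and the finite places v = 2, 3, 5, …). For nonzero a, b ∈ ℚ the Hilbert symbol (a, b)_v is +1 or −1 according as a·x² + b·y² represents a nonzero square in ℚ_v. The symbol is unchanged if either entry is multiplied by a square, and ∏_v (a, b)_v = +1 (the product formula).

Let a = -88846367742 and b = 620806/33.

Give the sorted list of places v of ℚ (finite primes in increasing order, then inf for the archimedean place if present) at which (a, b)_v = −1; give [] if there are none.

(a, b) ≡ (-782, 21318) mod (ℚ^×)²; places V = {2, 3, 11, 17, 19, 23, 31, ∞}.
(a,b)_3: α=2, u≡1; β=-1, v≡2 (mod 3); (1|3)=+1, (2|3)=-1; sign (−1)^0·+1^-1·-1^2 = +1.
(a,b)_2: α=1, β=1; u≡1, v≡3 (mod 8); ε(u)ε(v)=0·1, αω(v)=1·1, βω(u)=1·0; sum ≡ 1  ⇒  -1.
(a,b)_19: α=2, u≡4; β=1, v≡5 (mod 19); (4|19)=+1, (5|19)=+1; sign (−1)^0·+1^1·+1^2 = +1.
(a,b)_23: α=1, u≡4; β=0, v≡22 (mod 23); (4|23)=+1, (22|23)=-1; sign (−1)^0·+1^0·-1^1 = -1.
(a,b)_∞: sgn(-782)=−, sgn(21318)=+, so +1.
(a,b)_11: α=2, u≡10; β=-1, v≡7 (mod 11); (10|11)=-1, (7|11)=-1; sign (−1)^0·-1^-1·-1^2 = -1.
(a,b)_31: α=0, u≡11; β=2, v≡13 (mod 31); (11|31)=-1, (13|31)=-1; sign (−1)^0·-1^2·-1^0 = +1.
(a,b)_17: α=3, u≡3; β=1, v≡15 (mod 17); (3|17)=-1, (15|17)=+1; sign (−1)^0·-1^1·+1^3 = -1.
Ram(-782, 21318) = {2, 11, 17, 23}; no ℚ_2-point on the conic.

[2, 11, 17, 23]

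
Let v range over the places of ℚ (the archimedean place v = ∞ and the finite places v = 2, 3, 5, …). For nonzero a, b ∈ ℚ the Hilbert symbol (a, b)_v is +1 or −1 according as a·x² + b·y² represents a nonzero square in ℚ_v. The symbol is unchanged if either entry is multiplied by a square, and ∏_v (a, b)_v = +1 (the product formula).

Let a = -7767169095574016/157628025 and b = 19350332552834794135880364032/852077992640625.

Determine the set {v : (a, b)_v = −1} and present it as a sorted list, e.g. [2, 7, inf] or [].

[2, 17, 23, 37]

(a, b) ≡ (-549746, 23) mod (ℚ^×)²; places V = {2, 3, 5, 7, 11, 17, 19, 23, 31, 37, ∞}.
(a,b)_3: α=-8, u≡1; β=-10, v≡2 (mod 3); (1|3)=+1, (2|3)=-1; sign (−1)^0·+1^-10·-1^-8 = +1.
(a,b)_19: α=3, u≡13; β=4, v≡6 (mod 19); (13|19)=-1, (6|19)=+1; sign (−1)^0·-1^4·+1^3 = +1.
(a,b)_17: α=3, u≡8; β=2, v≡3 (mod 17); (8|17)=+1, (3|17)=-1; sign (−1)^0·+1^2·-1^3 = -1.
(a,b)_7: α=0, u≡6; β=6, v≡1 (mod 7); (6|7)=-1, (1|7)=+1; sign (−1)^0·-1^6·+1^0 = +1.
(a,b)_∞: sgn(-549746)=−, sgn(23)=+, so +1.
(a,b)_37: α=1, u≡28; β=2, v≡5 (mod 37); (28|37)=+1, (5|37)=-1; sign (−1)^0·+1^2·-1^1 = -1.
(a,b)_11: α=0, u≡3; β=2, v≡1 (mod 11); (3|11)=+1, (1|11)=+1; sign (−1)^0·+1^2·+1^0 = +1.
(a,b)_23: α=3, u≡6; β=5, v≡3 (mod 23); (6|23)=+1, (3|23)=+1; sign (−1)^1·+1^5·+1^3 = -1.
(a,b)_5: α=-2, u≡4; β=-6, v≡3 (mod 5); (4|5)=+1, (3|5)=-1; sign (−1)^0·+1^-6·-1^-2 = +1.
(a,b)_31: α=-2, u≡14; β=-4, v≡22 (mod 31); (14|31)=+1, (22|31)=-1; sign (−1)^0·+1^-4·-1^-2 = +1.
(a,b)_2: α=9, β=12; u≡7, v≡7 (mod 8); ε(u)ε(v)=1·1, αω(v)=9·0, βω(u)=12·0; sum ≡ 1  ⇒  -1.
|Ram(-549746, 23)| = 4, even; anisotropic at {2, 17, 23, 37}.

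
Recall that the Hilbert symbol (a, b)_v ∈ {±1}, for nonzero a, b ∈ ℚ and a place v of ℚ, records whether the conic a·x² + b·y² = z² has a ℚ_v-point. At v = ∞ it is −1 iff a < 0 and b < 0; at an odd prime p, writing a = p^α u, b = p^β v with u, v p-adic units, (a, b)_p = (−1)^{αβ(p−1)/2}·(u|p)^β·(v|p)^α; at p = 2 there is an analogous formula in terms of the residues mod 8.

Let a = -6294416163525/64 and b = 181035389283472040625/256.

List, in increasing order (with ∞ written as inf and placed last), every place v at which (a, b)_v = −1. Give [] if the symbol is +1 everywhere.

Mod squares: a ≡ -29, b ≡ 1785. Check v ∈ {∞, 2, 3, 5, 7, 11, 17, 29}.
v=5: a=5^2·(≡1), b=5^5·(≡3) mod 5; (1|5)=+1, (3|5)=-1; (−1)^{2·5·2}·(+1)^5·(-1)^2 = +1.
v=3: a=3^6·(≡1), b=3^9·(≡1) mod 3; (1|3)=+1, (1|3)=+1; (−1)^{6·9·1}·(+1)^9·(+1)^6 = +1.
v=7: a=7^2·(≡6), b=7^1·(≡5) mod 7; (6|7)=-1, (5|7)=-1; (−1)^{2·1·3}·(-1)^1·(-1)^2 = -1.
v=2: v_2(a)=-6, v_2(b)=-8; units ≡ 3, 1 (mod 8); ε·ε+αω+βω = 1·0+-6·0+-8·1 ≡ 0  ⇒  (a,b)_2 = +1.
v=11: a=11^0·(≡3), b=11^2·(≡9) mod 11; (3|11)=+1, (9|11)=+1; (−1)^{0·2·5}·(+1)^2·(+1)^0 = +1.
v=∞: -29 < 0 and 1785 > 0  ⇒  (a,b)_∞ = +1.
v=29: a=29^3·(≡24), b=29^4·(≡23) mod 29; (24|29)=+1, (23|29)=+1; (−1)^{3·4·14}·(+1)^4·(+1)^3 = +1.
v=17: a=17^2·(≡3), b=17^3·(≡6) mod 17; (3|17)=-1, (6|17)=-1; (−1)^{2·3·8}·(-1)^3·(-1)^2 = -1.
Ram(-29, 1785) = {7, 17}; no ℚ_7-point on the conic.

[7, 17]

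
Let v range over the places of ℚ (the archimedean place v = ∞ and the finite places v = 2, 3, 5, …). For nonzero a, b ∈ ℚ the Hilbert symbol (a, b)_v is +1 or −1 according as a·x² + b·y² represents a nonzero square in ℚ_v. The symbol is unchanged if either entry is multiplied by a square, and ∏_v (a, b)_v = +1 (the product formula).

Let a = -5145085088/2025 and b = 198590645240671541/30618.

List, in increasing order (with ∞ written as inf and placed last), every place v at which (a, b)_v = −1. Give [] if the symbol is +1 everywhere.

(a, b) ≡ (-92378, 9282) mod (ℚ^×)²; places V = {2, 3, 5, 7, 11, 13, 17, 19, 59, ∞}.
(a,b)_11: α=1, u≡7; β=4, v≡9 (mod 11); (7|11)=-1, (9|11)=+1; sign (−1)^0·-1^4·+1^1 = +1.
(a,b)_3: α=-4, u≡1; β=-7, v≡1 (mod 3); (1|3)=+1, (1|3)=+1; sign (−1)^0·+1^-7·+1^-4 = +1.
(a,b)_59: α=2, u≡29; β=2, v≡16 (mod 59); (29|59)=+1, (16|59)=+1; sign (−1)^0·+1^2·+1^2 = +1.
(a,b)_19: α=1, u≡3; β=2, v≡12 (mod 19); (3|19)=-1, (12|19)=-1; sign (−1)^0·-1^2·-1^1 = -1.
(a,b)_17: α=1, u≡12; β=3, v≡16 (mod 17); (12|17)=-1, (16|17)=+1; sign (−1)^0·-1^3·+1^1 = -1.
(a,b)_∞: sgn(-92378)=−, sgn(9282)=+, so +1.
(a,b)_2: α=5, β=-1; u≡3, v≡1 (mod 8); ε(u)ε(v)=1·0, αω(v)=5·0, βω(u)=-1·1; sum ≡ 1  ⇒  -1.
(a,b)_7: α=0, u≡2; β=-1, v≡3 (mod 7); (2|7)=+1, (3|7)=-1; sign (−1)^0·+1^-1·-1^0 = +1.
(a,b)_5: α=-2, u≡2; β=0, v≡2 (mod 5); (2|5)=-1, (2|5)=-1; sign (−1)^0·-1^0·-1^-2 = +1.
(a,b)_13: α=1, u≡2; β=3, v≡4 (mod 13); (2|13)=-1, (4|13)=+1; sign (−1)^0·-1^3·+1^1 = -1.
|Ram(-92378, 9282)| = 4, even; anisotropic at {2, 13, 17, 19}.

[2, 13, 17, 19]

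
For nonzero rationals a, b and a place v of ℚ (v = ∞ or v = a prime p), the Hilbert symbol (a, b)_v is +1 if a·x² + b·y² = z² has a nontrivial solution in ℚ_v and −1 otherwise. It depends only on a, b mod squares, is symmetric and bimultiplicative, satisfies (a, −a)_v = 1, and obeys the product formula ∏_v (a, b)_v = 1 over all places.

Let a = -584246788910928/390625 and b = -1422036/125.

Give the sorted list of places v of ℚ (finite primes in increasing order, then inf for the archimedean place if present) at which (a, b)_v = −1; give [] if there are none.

[2, 3, 5, inf]

Mod squares: a ≡ -13, b ≡ -21945. Check v ∈ {∞, 2, 3, 5, 7, 11, 13, 19}.
v=∞: -13 < 0 and -21945 < 0  ⇒  (a,b)_∞ = -1.
v=5: a=5^-8·(≡2), b=5^-3·(≡4) mod 5; (2|5)=-1, (4|5)=+1; (−1)^{-8·-3·2}·(-1)^-3·(+1)^-8 = -1.
v=7: a=7^0·(≡1), b=7^1·(≡1) mod 7; (1|7)=+1, (1|7)=+1; (−1)^{0·1·3}·(+1)^1·(+1)^0 = +1.
v=3: a=3^12·(≡2), b=3^5·(≡2) mod 3; (2|3)=-1, (2|3)=-1; (−1)^{12·5·1}·(-1)^5·(-1)^12 = -1.
v=13: a=13^1·(≡1), b=13^0·(≡1) mod 13; (1|13)=+1, (1|13)=+1; (−1)^{1·0·6}·(+1)^0·(+1)^1 = +1.
v=2: v_2(a)=4, v_2(b)=2; units ≡ 3, 7 (mod 8); ε·ε+αω+βω = 1·1+4·0+2·1 ≡ 1  ⇒  (a,b)_2 = -1.
v=19: a=19^2·(≡16), b=19^1·(≡17) mod 19; (16|19)=+1, (17|19)=+1; (−1)^{2·1·9}·(+1)^1·(+1)^2 = +1.
v=11: a=11^4·(≡1), b=11^1·(≡10) mod 11; (1|11)=+1, (10|11)=-1; (−1)^{4·1·5}·(+1)^1·(-1)^4 = +1.
|Ram(-13, -21945)| = 4, even; anisotropic at {2, 3, 5, ∞}.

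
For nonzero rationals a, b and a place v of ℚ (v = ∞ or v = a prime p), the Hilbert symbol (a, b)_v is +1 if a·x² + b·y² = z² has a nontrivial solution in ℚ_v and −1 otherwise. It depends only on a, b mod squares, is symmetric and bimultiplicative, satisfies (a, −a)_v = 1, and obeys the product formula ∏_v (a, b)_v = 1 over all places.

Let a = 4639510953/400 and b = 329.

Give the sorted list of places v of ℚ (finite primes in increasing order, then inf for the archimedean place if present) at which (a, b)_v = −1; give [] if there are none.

(a, b) ≡ (1168937, 329) mod (ℚ^×)²; places V = {2, 3, 5, 7, 11, 17, 19, 47, ∞}.
(a,b)_5: α=-2, u≡3; β=0, v≡4 (mod 5); (3|5)=-1, (4|5)=+1; sign (−1)^0·-1^0·+1^-2 = +1.
(a,b)_2: α=-4, β=0; u≡1, v≡1 (mod 8); ε(u)ε(v)=0·0, αω(v)=-4·0, βω(u)=0·0; sum ≡ 0  ⇒  +1.
(a,b)_3: α=4, u≡2; β=0, v≡2 (mod 3); (2|3)=-1, (2|3)=-1; sign (−1)^0·-1^0·-1^4 = +1.
(a,b)_19: α=1, u≡17; β=0, v≡6 (mod 19); (17|19)=+1, (6|19)=+1; sign (−1)^0·+1^0·+1^1 = +1.
(a,b)_11: α=1, u≡2; β=0, v≡10 (mod 11); (2|11)=-1, (10|11)=-1; sign (−1)^0·-1^0·-1^1 = -1.
(a,b)_7: α=3, u≡3; β=1, v≡5 (mod 7); (3|7)=-1, (5|7)=-1; sign (−1)^1·-1^1·-1^3 = -1.
(a,b)_∞: sgn(1168937)=+, sgn(329)=+, so +1.
(a,b)_17: α=1, u≡4; β=0, v≡6 (mod 17); (4|17)=+1, (6|17)=-1; sign (−1)^0·+1^0·-1^1 = -1.
(a,b)_47: α=1, u≡7; β=1, v≡7 (mod 47); (7|47)=+1, (7|47)=+1; sign (−1)^1·+1^1·+1^1 = -1.
Ram(1168937, 329) = {7, 11, 17, 47}; no ℚ_7-point on the conic.

[7, 11, 17, 47]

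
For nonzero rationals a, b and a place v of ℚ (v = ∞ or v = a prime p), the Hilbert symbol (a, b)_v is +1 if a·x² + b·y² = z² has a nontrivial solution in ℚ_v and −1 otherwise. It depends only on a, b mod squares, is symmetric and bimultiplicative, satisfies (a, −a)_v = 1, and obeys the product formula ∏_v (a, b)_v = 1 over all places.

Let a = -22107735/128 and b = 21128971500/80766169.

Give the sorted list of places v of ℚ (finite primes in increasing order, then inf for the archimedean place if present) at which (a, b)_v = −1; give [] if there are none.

[2, 5]

(a, b) ≡ (-3230, 35) mod (ℚ^×)²; places V = {2, 3, 5, 7, 11, 13, 17, 19, 43, ∞}.
(a,b)_19: α=1, u≡1; β=-2, v≡17 (mod 19); (1|19)=+1, (17|19)=+1; sign (−1)^0·+1^-2·+1^1 = +1.
(a,b)_7: α=0, u≡4; β=3, v≡3 (mod 7); (4|7)=+1, (3|7)=-1; sign (−1)^0·+1^3·-1^0 = +1.
(a,b)_3: α=4, u≡1; β=6, v≡2 (mod 3); (1|3)=+1, (2|3)=-1; sign (−1)^0·+1^6·-1^4 = +1.
(a,b)_11: α=0, u≡3; β=-2, v≡6 (mod 11); (3|11)=+1, (6|11)=-1; sign (−1)^0·+1^-2·-1^0 = +1.
(a,b)_43: α=0, u≡16; β=-2, v≡17 (mod 43); (16|43)=+1, (17|43)=+1; sign (−1)^0·+1^-2·+1^0 = +1.
(a,b)_5: α=1, u≡1; β=3, v≡3 (mod 5); (1|5)=+1, (3|5)=-1; sign (−1)^0·+1^3·-1^1 = -1.
(a,b)_13: α=2, u≡11; β=2, v≡10 (mod 13); (11|13)=-1, (10|13)=+1; sign (−1)^0·-1^2·+1^2 = +1.
(a,b)_17: α=1, u≡5; β=0, v≡4 (mod 17); (5|17)=-1, (4|17)=+1; sign (−1)^0·-1^0·+1^1 = +1.
(a,b)_2: α=-7, β=2; u≡1, v≡3 (mod 8); ε(u)ε(v)=0·1, αω(v)=-7·1, βω(u)=2·0; sum ≡ 1  ⇒  -1.
(a,b)_∞: sgn(-3230)=−, sgn(35)=+, so +1.
Ram(-3230, 35) = {2, 5}; no ℚ_2-point on the conic.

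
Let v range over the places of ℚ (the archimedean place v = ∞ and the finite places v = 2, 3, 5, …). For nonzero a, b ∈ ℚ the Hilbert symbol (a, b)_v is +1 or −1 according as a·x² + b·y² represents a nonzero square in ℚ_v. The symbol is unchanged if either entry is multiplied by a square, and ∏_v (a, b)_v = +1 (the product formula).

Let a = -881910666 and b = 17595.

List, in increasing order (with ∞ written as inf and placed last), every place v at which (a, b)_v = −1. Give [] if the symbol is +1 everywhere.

[13, 23]

(a, b) ≡ (-4186, 1955) mod (ℚ^×)²; places V = {2, 3, 5, 7, 13, 17, 23, ∞}.
(a,b)_3: α=6, u≡2; β=2, v≡2 (mod 3); (2|3)=-1, (2|3)=-1; sign (−1)^0·-1^2·-1^6 = +1.
(a,b)_∞: sgn(-4186)=−, sgn(1955)=+, so +1.
(a,b)_23: α=1, u≡2; β=1, v≡6 (mod 23); (2|23)=+1, (6|23)=+1; sign (−1)^1·+1^1·+1^1 = -1.
(a,b)_17: α=2, u≡8; β=1, v≡15 (mod 17); (8|17)=+1, (15|17)=+1; sign (−1)^0·+1^1·+1^2 = +1.
(a,b)_7: α=1, u≡1; β=0, v≡4 (mod 7); (1|7)=+1, (4|7)=+1; sign (−1)^0·+1^0·+1^1 = +1.
(a,b)_5: α=0, u≡4; β=1, v≡4 (mod 5); (4|5)=+1, (4|5)=+1; sign (−1)^0·+1^1·+1^0 = +1.
(a,b)_13: α=1, u≡9; β=0, v≡6 (mod 13); (9|13)=+1, (6|13)=-1; sign (−1)^0·+1^0·-1^1 = -1.
(a,b)_2: α=1, β=0; u≡3, v≡3 (mod 8); ε(u)ε(v)=1·1, αω(v)=1·1, βω(u)=0·1; sum ≡ 0  ⇒  +1.
|Ram(-4186, 1955)| = 2, even; anisotropic at {13, 23}.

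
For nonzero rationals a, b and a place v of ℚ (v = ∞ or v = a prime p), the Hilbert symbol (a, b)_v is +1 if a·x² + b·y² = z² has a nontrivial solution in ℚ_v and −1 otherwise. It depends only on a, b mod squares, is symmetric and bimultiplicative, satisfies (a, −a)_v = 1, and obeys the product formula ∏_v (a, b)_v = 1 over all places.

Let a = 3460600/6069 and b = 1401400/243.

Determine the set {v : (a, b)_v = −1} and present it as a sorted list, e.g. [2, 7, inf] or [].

[3, 13]

(a, b) ≡ (6006, 858) mod (ℚ^×)²; places V = {2, 3, 5, 7, 11, 13, 17, ∞}.
(a,b)_17: α=-2, u≡3; β=0, v≡1 (mod 17); (3|17)=-1, (1|17)=+1; sign (−1)^0·-1^0·+1^-2 = +1.
(a,b)_11: α=3, u≡6; β=1, v≡9 (mod 11); (6|11)=-1, (9|11)=+1; sign (−1)^1·-1^1·+1^3 = +1.
(a,b)_5: α=2, u≡1; β=2, v≡2 (mod 5); (1|5)=+1, (2|5)=-1; sign (−1)^0·+1^2·-1^2 = +1.
(a,b)_∞: sgn(6006)=+, sgn(858)=+, so +1.
(a,b)_3: α=-1, u≡1; β=-5, v≡1 (mod 3); (1|3)=+1, (1|3)=+1; sign (−1)^1·+1^-5·+1^-1 = -1.
(a,b)_2: α=3, β=3; u≡3, v≡5 (mod 8); ε(u)ε(v)=1·0, αω(v)=3·1, βω(u)=3·1; sum ≡ 0  ⇒  +1.
(a,b)_7: α=-1, u≡4; β=2, v≡1 (mod 7); (4|7)=+1, (1|7)=+1; sign (−1)^0·+1^2·+1^-1 = +1.
(a,b)_13: α=1, u≡7; β=1, v≡12 (mod 13); (7|13)=-1, (12|13)=+1; sign (−1)^0·-1^1·+1^1 = -1.
Ram(6006, 858) = {3, 13}; no ℚ_3-point on the conic.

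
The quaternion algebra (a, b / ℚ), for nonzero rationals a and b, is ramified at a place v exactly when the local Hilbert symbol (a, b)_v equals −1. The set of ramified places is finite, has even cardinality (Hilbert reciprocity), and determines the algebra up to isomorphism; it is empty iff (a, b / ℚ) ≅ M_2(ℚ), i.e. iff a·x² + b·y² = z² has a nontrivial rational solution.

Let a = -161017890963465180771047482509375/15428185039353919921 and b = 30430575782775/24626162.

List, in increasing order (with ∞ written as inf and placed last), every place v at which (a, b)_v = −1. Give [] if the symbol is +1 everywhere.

[5, 7]

Mod squares: a ≡ -15, b ≡ 798. Check v ∈ {∞, 2, 3, 5, 7, 11, 17, 19, 29}.
v=∞: -15 < 0 and 798 > 0  ⇒  (a,b)_∞ = +1.
v=2: v_2(a)=0, v_2(b)=-1; units ≡ 1, 7 (mod 8); ε·ε+αω+βω = 0·1+0·0+-1·0 ≡ 0  ⇒  (a,b)_2 = +1.
v=19: a=19^12·(≡4), b=19^5·(≡16) mod 19; (4|19)=+1, (16|19)=+1; (−1)^{12·5·9}·(+1)^5·(+1)^12 = +1.
v=7: a=7^2·(≡6), b=7^1·(≡1) mod 7; (6|7)=-1, (1|7)=+1; (−1)^{2·1·3}·(-1)^1·(+1)^2 = -1.
v=11: a=11^-10·(≡6), b=11^-4·(≡8) mod 11; (6|11)=-1, (8|11)=-1; (−1)^{-10·-4·5}·(-1)^-4·(-1)^-10 = +1.
v=5: a=5^5·(≡2), b=5^2·(≡3) mod 5; (2|5)=-1, (3|5)=-1; (−1)^{5·2·2}·(-1)^2·(-1)^5 = -1.
v=17: a=17^6·(≡13), b=17^2·(≡4) mod 17; (13|17)=+1, (4|17)=+1; (−1)^{6·2·8}·(+1)^2·(+1)^6 = +1.
v=3: a=3^9·(≡1), b=3^5·(≡2) mod 3; (1|3)=+1, (2|3)=-1; (−1)^{9·5·1}·(+1)^5·(-1)^9 = +1.
v=29: a=29^-6·(≡19), b=29^-2·(≡18) mod 29; (19|29)=-1, (18|29)=-1; (−1)^{-6·-2·14}·(-1)^-2·(-1)^-6 = +1.
Ram(-15, 798) = {5, 7}; no ℚ_5-point on the conic.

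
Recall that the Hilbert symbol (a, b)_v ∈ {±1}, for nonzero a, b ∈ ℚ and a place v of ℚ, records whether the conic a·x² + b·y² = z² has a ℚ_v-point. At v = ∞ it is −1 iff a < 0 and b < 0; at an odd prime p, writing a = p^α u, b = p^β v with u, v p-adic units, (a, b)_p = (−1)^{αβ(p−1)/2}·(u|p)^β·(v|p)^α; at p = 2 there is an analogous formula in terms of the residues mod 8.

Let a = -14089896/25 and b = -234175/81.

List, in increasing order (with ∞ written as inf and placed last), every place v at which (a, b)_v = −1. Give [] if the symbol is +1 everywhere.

[3, 17, 19, 29, 37, 41, 43, inf]

Mod squares: a ≡ -391386, b ≡ -9367. Check v ∈ {∞, 2, 3, 5, 17, 19, 29, 37, 41, 43}.
v=41: a=41^1·(≡15), b=41^0·(≡24) mod 41; (15|41)=-1, (24|41)=-1; (−1)^{1·0·20}·(-1)^0·(-1)^1 = -1.
v=17: a=17^0·(≡14), b=17^1·(≡14) mod 17; (14|17)=-1, (14|17)=-1; (−1)^{0·1·8}·(-1)^1·(-1)^0 = -1.
v=3: a=3^3·(≡2), b=3^-4·(≡2) mod 3; (2|3)=-1, (2|3)=-1; (−1)^{3·-4·1}·(-1)^-4·(-1)^3 = -1.
v=2: v_2(a)=3, v_2(b)=0; units ≡ 3, 1 (mod 8); ε·ε+αω+βω = 1·0+3·0+0·1 ≡ 0  ⇒  (a,b)_2 = +1.
v=43: a=43^1·(≡15), b=43^0·(≡8) mod 43; (15|43)=+1, (8|43)=-1; (−1)^{1·0·21}·(+1)^0·(-1)^1 = -1.
v=∞: -391386 < 0 and -9367 < 0  ⇒  (a,b)_∞ = -1.
v=37: a=37^1·(≡25), b=37^0·(≡5) mod 37; (25|37)=+1, (5|37)=-1; (−1)^{1·0·18}·(+1)^0·(-1)^1 = -1.
v=5: a=5^-2·(≡4), b=5^2·(≡3) mod 5; (4|5)=+1, (3|5)=-1; (−1)^{-2·2·2}·(+1)^2·(-1)^-2 = +1.
v=29: a=29^0·(≡18), b=29^1·(≡7) mod 29; (18|29)=-1, (7|29)=+1; (−1)^{0·1·14}·(-1)^1·(+1)^0 = -1.
v=19: a=19^0·(≡8), b=19^1·(≡5) mod 19; (8|19)=-1, (5|19)=+1; (−1)^{0·1·9}·(-1)^1·(+1)^0 = -1.
Ram(-391386, -9367) = {3, 17, 19, 29, 37, 41, 43, ∞}; no ℚ_3-point on the conic.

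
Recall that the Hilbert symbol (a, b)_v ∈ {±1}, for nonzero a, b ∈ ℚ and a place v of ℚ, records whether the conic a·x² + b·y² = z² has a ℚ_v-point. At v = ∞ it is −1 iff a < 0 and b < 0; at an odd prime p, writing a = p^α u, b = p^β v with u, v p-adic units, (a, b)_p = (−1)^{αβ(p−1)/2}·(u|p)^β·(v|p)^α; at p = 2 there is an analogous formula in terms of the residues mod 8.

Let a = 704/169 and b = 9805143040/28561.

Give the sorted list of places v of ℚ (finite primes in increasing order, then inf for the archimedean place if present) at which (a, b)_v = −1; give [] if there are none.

[2, 17]

Mod squares: a ≡ 11, b ≡ 1615. Check v ∈ {∞, 2, 5, 7, 11, 13, 17, 19}.
v=7: a=7^0·(≡4), b=7^2·(≡6) mod 7; (4|7)=+1, (6|7)=-1; (−1)^{0·2·3}·(+1)^2·(-1)^0 = +1.
v=17: a=17^0·(≡10), b=17^1·(≡10) mod 17; (10|17)=-1, (10|17)=-1; (−1)^{0·1·8}·(-1)^1·(-1)^0 = -1.
v=2: v_2(a)=6, v_2(b)=10; units ≡ 3, 7 (mod 8); ε·ε+αω+βω = 1·1+6·0+10·1 ≡ 1  ⇒  (a,b)_2 = -1.
v=∞: 11 > 0 and 1615 > 0  ⇒  (a,b)_∞ = +1.
v=13: a=13^-2·(≡2), b=13^-4·(≡4) mod 13; (2|13)=-1, (4|13)=+1; (−1)^{-2·-4·6}·(-1)^-4·(+1)^-2 = +1.
v=5: a=5^0·(≡1), b=5^1·(≡3) mod 5; (1|5)=+1, (3|5)=-1; (−1)^{0·1·2}·(+1)^1·(-1)^0 = +1.
v=11: a=11^1·(≡5), b=11^2·(≡9) mod 11; (5|11)=+1, (9|11)=+1; (−1)^{1·2·5}·(+1)^2·(+1)^1 = +1.
v=19: a=19^0·(≡9), b=19^1·(≡5) mod 19; (9|19)=+1, (5|19)=+1; (−1)^{0·1·9}·(+1)^1·(+1)^0 = +1.
(11, 1615 / ℚ) ramifies at {2, 17}: a division algebra.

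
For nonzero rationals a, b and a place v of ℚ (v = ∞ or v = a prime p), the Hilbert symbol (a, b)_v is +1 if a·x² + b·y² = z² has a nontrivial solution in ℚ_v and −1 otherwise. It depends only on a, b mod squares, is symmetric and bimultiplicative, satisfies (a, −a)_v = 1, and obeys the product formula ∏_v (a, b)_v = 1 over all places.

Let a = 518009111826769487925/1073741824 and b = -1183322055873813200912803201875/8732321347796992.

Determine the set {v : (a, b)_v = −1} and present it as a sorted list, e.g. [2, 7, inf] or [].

[2, 7, 11, 13]

Mod squares: a ≡ 13, b ≡ -34034. Check v ∈ {∞, 2, 3, 5, 7, 11, 13, 17, 19}.
v=13: a=13^1·(≡1), b=13^1·(≡6) mod 13; (1|13)=+1, (6|13)=-1; (−1)^{1·1·6}·(+1)^1·(-1)^1 = -1.
v=7: a=7^6·(≡5), b=7^9·(≡6) mod 7; (5|7)=-1, (6|7)=-1; (−1)^{6·9·3}·(-1)^9·(-1)^6 = -1.
v=2: v_2(a)=-30, v_2(b)=-41; units ≡ 5, 7 (mod 8); ε·ε+αω+βω = 0·1+-30·0+-41·1 ≡ 1  ⇒  (a,b)_2 = -1.
v=19: a=19^0·(≡12), b=19^-2·(≡10) mod 19; (12|19)=-1, (10|19)=-1; (−1)^{0·-2·9}·(-1)^-2·(-1)^0 = +1.
v=∞: 13 > 0 and -34034 < 0  ⇒  (a,b)_∞ = +1.
v=11: a=11^2·(≡8), b=11^-1·(≡2) mod 11; (8|11)=-1, (2|11)=-1; (−1)^{2·-1·5}·(-1)^-1·(-1)^2 = -1.
v=17: a=17^2·(≡4), b=17^5·(≡4) mod 17; (4|17)=+1, (4|17)=+1; (−1)^{2·5·8}·(+1)^5·(+1)^2 = +1.
v=3: a=3^18·(≡1), b=3^26·(≡1) mod 3; (1|3)=+1, (1|3)=+1; (−1)^{18·26·1}·(+1)^26·(+1)^18 = +1.
v=5: a=5^2·(≡3), b=5^4·(≡1) mod 5; (3|5)=-1, (1|5)=+1; (−1)^{2·4·2}·(-1)^4·(+1)^2 = +1.
(13, -34034 / ℚ) ramifies at {2, 7, 11, 13}: a division algebra.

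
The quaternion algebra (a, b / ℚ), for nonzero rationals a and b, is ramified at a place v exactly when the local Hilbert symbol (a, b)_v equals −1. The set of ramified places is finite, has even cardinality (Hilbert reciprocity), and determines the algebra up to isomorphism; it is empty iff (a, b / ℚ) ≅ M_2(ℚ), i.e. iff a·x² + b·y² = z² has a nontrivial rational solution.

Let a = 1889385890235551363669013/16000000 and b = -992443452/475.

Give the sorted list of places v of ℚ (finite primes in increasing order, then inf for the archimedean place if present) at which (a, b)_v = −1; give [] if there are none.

(a, b) ≡ (7733, -795093) mod (ℚ^×)²; places V = {2, 3, 5, 7, 11, 13, 19, 29, 37, ∞}.
(a,b)_3: α=6, u≡2; β=1, v≡1 (mod 3); (2|3)=-1, (1|3)=+1; sign (−1)^0·-1^1·+1^6 = -1.
(a,b)_19: α=1, u≡3; β=-1, v≡13 (mod 19); (3|19)=-1, (13|19)=-1; sign (−1)^1·-1^-1·-1^1 = -1.
(a,b)_7: α=6, u≡5; β=2, v≡1 (mod 7); (5|7)=-1, (1|7)=+1; sign (−1)^0·-1^2·+1^6 = +1.
(a,b)_∞: sgn(7733)=+, sgn(-795093)=−, so +1.
(a,b)_11: α=5, u≡2; β=2, v≡3 (mod 11); (2|11)=-1, (3|11)=+1; sign (−1)^0·-1^2·+1^5 = +1.
(a,b)_5: α=-6, u≡2; β=-2, v≡2 (mod 5); (2|5)=-1, (2|5)=-1; sign (−1)^0·-1^-2·-1^-6 = +1.
(a,b)_2: α=-10, β=2; u≡5, v≡3 (mod 8); ε(u)ε(v)=0·1, αω(v)=-10·1, βω(u)=2·1; sum ≡ 0  ⇒  +1.
(a,b)_37: α=3, u≡18; β=1, v≡15 (mod 37); (18|37)=-1, (15|37)=-1; sign (−1)^0·-1^1·-1^3 = +1.
(a,b)_29: α=2, u≡15; β=1, v≡12 (mod 29); (15|29)=-1, (12|29)=-1; sign (−1)^0·-1^1·-1^2 = -1.
(a,b)_13: α=2, u≡7; β=1, v≡1 (mod 13); (7|13)=-1, (1|13)=+1; sign (−1)^0·-1^1·+1^2 = -1.
|Ram(7733, -795093)| = 4, even; anisotropic at {3, 13, 19, 29}.

[3, 13, 19, 29]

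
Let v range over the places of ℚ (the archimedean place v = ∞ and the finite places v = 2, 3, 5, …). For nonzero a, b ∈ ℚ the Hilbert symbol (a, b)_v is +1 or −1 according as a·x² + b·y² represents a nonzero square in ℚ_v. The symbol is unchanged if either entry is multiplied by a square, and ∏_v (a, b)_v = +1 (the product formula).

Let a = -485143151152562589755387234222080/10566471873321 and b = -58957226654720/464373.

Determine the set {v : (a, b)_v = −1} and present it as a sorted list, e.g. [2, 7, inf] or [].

(a, b) ≡ (-13630, -2589897635) mod (ℚ^×)²; places V = {2, 3, 5, 7, 13, 17, 23, 29, 31, 41, 47, ∞}.
(a,b)_3: α=-12, u≡2; β=-6, v≡1 (mod 3); (2|3)=-1, (1|3)=+1; sign (−1)^0·-1^-6·+1^-12 = +1.
(a,b)_5: α=1, u≡4; β=1, v≡2 (mod 5); (4|5)=+1, (2|5)=-1; sign (−1)^0·+1^1·-1^1 = -1.
(a,b)_31: α=2, u≡2; β=1, v≡9 (mod 31); (2|31)=+1, (9|31)=+1; sign (−1)^0·+1^1·+1^2 = +1.
(a,b)_23: α=2, u≡16; β=1, v≡1 (mod 23); (16|23)=+1, (1|23)=+1; sign (−1)^0·+1^1·+1^2 = +1.
(a,b)_13: α=-2, u≡7; β=-1, v≡10 (mod 13); (7|13)=-1, (10|13)=+1; sign (−1)^0·-1^-1·+1^-2 = -1.
(a,b)_41: α=2, u≡25; β=1, v≡6 (mod 41); (25|41)=+1, (6|41)=-1; sign (−1)^0·+1^1·-1^2 = +1.
(a,b)_17: α=4, u≡15; β=2, v≡12 (mod 17); (15|17)=+1, (12|17)=-1; sign (−1)^0·+1^2·-1^4 = +1.
(a,b)_29: α=3, u≡28; β=1, v≡15 (mod 29); (28|29)=+1, (15|29)=-1; sign (−1)^0·+1^1·-1^3 = -1.
(a,b)_2: α=29, β=10; u≡1, v≡5 (mod 8); ε(u)ε(v)=0·0, αω(v)=29·1, βω(u)=10·0; sum ≡ 1  ⇒  -1.
(a,b)_47: α=3, u≡39; β=1, v≡11 (mod 47); (39|47)=-1, (11|47)=-1; sign (−1)^1·-1^1·-1^3 = -1.
(a,b)_∞: sgn(-13630)=−, sgn(-2589897635)=−, so -1.
(a,b)_7: α=-6, u≡3; β=-2, v≡2 (mod 7); (3|7)=-1, (2|7)=+1; sign (−1)^0·-1^-2·+1^-6 = +1.
|Ram(-13630, -2589897635)| = 6, even; anisotropic at {2, 5, 13, 29, 47, ∞}.

[2, 5, 13, 29, 47, inf]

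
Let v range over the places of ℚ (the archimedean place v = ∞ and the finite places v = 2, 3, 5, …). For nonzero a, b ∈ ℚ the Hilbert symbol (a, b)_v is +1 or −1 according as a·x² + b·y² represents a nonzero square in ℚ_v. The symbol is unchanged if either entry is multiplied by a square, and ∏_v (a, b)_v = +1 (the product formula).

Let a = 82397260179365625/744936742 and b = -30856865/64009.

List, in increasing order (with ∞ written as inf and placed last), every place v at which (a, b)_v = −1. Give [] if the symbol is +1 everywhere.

[2, 5]

(a, b) ≡ (1430, -65) mod (ℚ^×)²; places V = {2, 3, 5, 11, 13, 23, 53, ∞}.
(a,b)_3: α=2, u≡2; β=0, v≡1 (mod 3); (2|3)=-1, (1|3)=+1; sign (−1)^0·-1^0·+1^2 = +1.
(a,b)_∞: sgn(1430)=+, sgn(-65)=−, so +1.
(a,b)_2: α=-1, β=0; u≡3, v≡7 (mod 8); ε(u)ε(v)=1·1, αω(v)=-1·0, βω(u)=0·1; sum ≡ 1  ⇒  -1.
(a,b)_23: α=-4, u≡1; β=-2, v≡16 (mod 23); (1|23)=+1, (16|23)=+1; sign (−1)^0·+1^-2·+1^-4 = +1.
(a,b)_11: α=-3, u≡5; β=-2, v≡5 (mod 11); (5|11)=+1, (5|11)=+1; sign (−1)^0·+1^-2·+1^-3 = +1.
(a,b)_13: α=5, u≡8; β=3, v≡6 (mod 13); (8|13)=-1, (6|13)=-1; sign (−1)^0·-1^3·-1^5 = +1.
(a,b)_5: α=5, u≡1; β=1, v≡3 (mod 5); (1|5)=+1, (3|5)=-1; sign (−1)^0·+1^1·-1^5 = -1.
(a,b)_53: α=4, u≡11; β=2, v≡8 (mod 53); (11|53)=+1, (8|53)=-1; sign (−1)^0·+1^2·-1^4 = +1.
|Ram(1430, -65)| = 2, even; anisotropic at {2, 5}.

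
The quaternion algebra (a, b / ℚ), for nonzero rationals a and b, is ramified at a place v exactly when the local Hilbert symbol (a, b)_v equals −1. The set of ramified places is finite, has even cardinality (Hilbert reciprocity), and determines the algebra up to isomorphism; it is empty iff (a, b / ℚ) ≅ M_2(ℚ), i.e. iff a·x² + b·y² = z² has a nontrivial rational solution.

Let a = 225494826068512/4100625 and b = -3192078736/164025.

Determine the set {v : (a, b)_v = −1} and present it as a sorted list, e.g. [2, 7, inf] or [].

(a, b) ≡ (322, -33649) mod (ℚ^×)²; places V = {2, 3, 5, 7, 11, 13, 19, 23, ∞}.
(a,b)_13: α=2, u≡12; β=0, v≡6 (mod 13); (12|13)=+1, (6|13)=-1; sign (−1)^0·+1^0·-1^2 = +1.
(a,b)_19: α=2, u≡13; β=1, v≡13 (mod 19); (13|19)=-1, (13|19)=-1; sign (−1)^0·-1^1·-1^2 = -1.
(a,b)_2: α=5, β=4; u≡1, v≡7 (mod 8); ε(u)ε(v)=0·1, αω(v)=5·0, βω(u)=4·0; sum ≡ 0  ⇒  +1.
(a,b)_∞: sgn(322)=+, sgn(-33649)=−, so +1.
(a,b)_11: α=4, u≡5; β=3, v≡2 (mod 11); (5|11)=+1, (2|11)=-1; sign (−1)^0·+1^3·-1^4 = +1.
(a,b)_5: α=-4, u≡2; β=-2, v≡4 (mod 5); (2|5)=-1, (4|5)=+1; sign (−1)^0·-1^-2·+1^-4 = +1.
(a,b)_23: α=1, u≡17; β=1, v≡9 (mod 23); (17|23)=-1, (9|23)=+1; sign (−1)^1·-1^1·+1^1 = +1.
(a,b)_3: α=-8, u≡1; β=-8, v≡2 (mod 3); (1|3)=+1, (2|3)=-1; sign (−1)^0·+1^-8·-1^-8 = +1.
(a,b)_7: α=3, u≡4; β=3, v≡1 (mod 7); (4|7)=+1, (1|7)=+1; sign (−1)^1·+1^3·+1^3 = -1.
|Ram(322, -33649)| = 2, even; anisotropic at {7, 19}.

[7, 19]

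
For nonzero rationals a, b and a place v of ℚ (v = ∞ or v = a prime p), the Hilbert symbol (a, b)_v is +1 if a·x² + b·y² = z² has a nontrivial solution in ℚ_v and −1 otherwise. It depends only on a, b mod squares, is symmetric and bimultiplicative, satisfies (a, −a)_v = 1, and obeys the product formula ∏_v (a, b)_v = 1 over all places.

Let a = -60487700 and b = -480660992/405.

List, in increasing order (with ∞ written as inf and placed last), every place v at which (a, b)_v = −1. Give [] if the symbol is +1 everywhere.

[2, 5, 7, inf]

Mod squares: a ≡ -2093, b ≡ -3910. Check v ∈ {∞, 2, 3, 5, 7, 13, 17, 23}.
v=3: a=3^0·(≡1), b=3^-4·(≡2) mod 3; (1|3)=+1, (2|3)=-1; (−1)^{0·-4·1}·(+1)^-4·(-1)^0 = +1.
v=17: a=17^2·(≡4), b=17^1·(≡16) mod 17; (4|17)=+1, (16|17)=+1; (−1)^{2·1·8}·(+1)^1·(+1)^2 = +1.
v=23: a=23^1·(≡12), b=23^1·(≡10) mod 23; (12|23)=+1, (10|23)=-1; (−1)^{1·1·11}·(+1)^1·(-1)^1 = +1.
v=13: a=13^1·(≡8), b=13^0·(≡10) mod 13; (8|13)=-1, (10|13)=+1; (−1)^{1·0·6}·(-1)^0·(+1)^1 = +1.
v=2: v_2(a)=2, v_2(b)=9; units ≡ 3, 5 (mod 8); ε·ε+αω+βω = 1·0+2·1+9·1 ≡ 1  ⇒  (a,b)_2 = -1.
v=∞: -2093 < 0 and -3910 < 0  ⇒  (a,b)_∞ = -1.
v=5: a=5^2·(≡2), b=5^-1·(≡3) mod 5; (2|5)=-1, (3|5)=-1; (−1)^{2·-1·2}·(-1)^-1·(-1)^2 = -1.
v=7: a=7^1·(≡1), b=7^4·(≡6) mod 7; (1|7)=+1, (6|7)=-1; (−1)^{1·4·3}·(+1)^4·(-1)^1 = -1.
|Ram(-2093, -3910)| = 4, even; anisotropic at {2, 5, 7, ∞}.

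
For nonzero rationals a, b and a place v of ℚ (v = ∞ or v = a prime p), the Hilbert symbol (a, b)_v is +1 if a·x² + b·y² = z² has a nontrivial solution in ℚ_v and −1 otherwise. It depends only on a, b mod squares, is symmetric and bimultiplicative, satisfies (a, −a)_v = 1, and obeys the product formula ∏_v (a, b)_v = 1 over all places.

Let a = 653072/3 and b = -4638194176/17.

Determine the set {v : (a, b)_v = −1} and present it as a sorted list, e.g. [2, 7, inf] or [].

[11, 17]

(a, b) ≡ (51, -2618) mod (ℚ^×)²; places V = {2, 3, 7, 11, 17, ∞}.
(a,b)_∞: sgn(51)=+, sgn(-2618)=−, so +1.
(a,b)_3: α=-1, u≡2; β=0, v≡1 (mod 3); (2|3)=-1, (1|3)=+1; sign (−1)^0·-1^0·+1^-1 = +1.
(a,b)_2: α=4, β=9; u≡3, v≡3 (mod 8); ε(u)ε(v)=1·1, αω(v)=4·1, βω(u)=9·1; sum ≡ 0  ⇒  +1.
(a,b)_7: α=4, u≡2; β=7, v≡1 (mod 7); (2|7)=+1, (1|7)=+1; sign (−1)^0·+1^7·+1^4 = +1.
(a,b)_17: α=1, u≡10; β=-1, v≡8 (mod 17); (10|17)=-1, (8|17)=+1; sign (−1)^0·-1^-1·+1^1 = -1.
(a,b)_11: α=0, u≡8; β=1, v≡5 (mod 11); (8|11)=-1, (5|11)=+1; sign (−1)^0·-1^1·+1^0 = -1.
|Ram(51, -2618)| = 2, even; anisotropic at {11, 17}.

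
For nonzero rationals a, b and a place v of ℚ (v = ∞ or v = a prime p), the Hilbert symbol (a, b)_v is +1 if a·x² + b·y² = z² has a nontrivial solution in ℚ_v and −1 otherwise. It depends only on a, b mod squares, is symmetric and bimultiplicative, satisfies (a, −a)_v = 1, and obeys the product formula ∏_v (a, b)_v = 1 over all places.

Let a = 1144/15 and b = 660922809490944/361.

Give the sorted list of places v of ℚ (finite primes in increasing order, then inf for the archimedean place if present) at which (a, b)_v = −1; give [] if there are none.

[3, 7]

(a, b) ≡ (4290, 14) mod (ℚ^×)²; places V = {2, 3, 5, 7, 11, 13, 19, ∞}.
(a,b)_3: α=-1, u≡2; β=2, v≡2 (mod 3); (2|3)=-1, (2|3)=-1; sign (−1)^0·-1^2·-1^-1 = -1.
(a,b)_2: α=3, β=9; u≡1, v≡7 (mod 8); ε(u)ε(v)=0·1, αω(v)=3·0, βω(u)=9·0; sum ≡ 0  ⇒  +1.
(a,b)_5: α=-1, u≡3; β=0, v≡4 (mod 5); (3|5)=-1, (4|5)=+1; sign (−1)^0·-1^0·+1^-1 = +1.
(a,b)_13: α=1, u≡5; β=4, v≡9 (mod 13); (5|13)=-1, (9|13)=+1; sign (−1)^0·-1^4·+1^1 = +1.
(a,b)_11: α=1, u≡4; β=4, v≡5 (mod 11); (4|11)=+1, (5|11)=+1; sign (−1)^0·+1^4·+1^1 = +1.
(a,b)_19: α=0, u≡18; β=-2, v≡3 (mod 19); (18|19)=-1, (3|19)=-1; sign (−1)^0·-1^-2·-1^0 = +1.
(a,b)_∞: sgn(4290)=+, sgn(14)=+, so +1.
(a,b)_7: α=0, u≡3; β=3, v≡2 (mod 7); (3|7)=-1, (2|7)=+1; sign (−1)^0·-1^3·+1^0 = -1.
Ram(4290, 14) = {3, 7}; no ℚ_3-point on the conic.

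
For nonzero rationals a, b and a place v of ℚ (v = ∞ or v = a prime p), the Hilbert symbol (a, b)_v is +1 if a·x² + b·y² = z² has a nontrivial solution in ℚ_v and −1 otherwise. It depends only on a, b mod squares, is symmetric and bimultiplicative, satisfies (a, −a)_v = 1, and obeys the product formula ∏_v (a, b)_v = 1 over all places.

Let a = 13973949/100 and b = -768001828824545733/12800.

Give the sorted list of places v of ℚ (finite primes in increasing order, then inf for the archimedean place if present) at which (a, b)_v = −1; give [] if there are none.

Mod squares: a ≡ 4301, b ≡ -874. Check v ∈ {∞, 2, 3, 5, 11, 17, 19, 23}.
v=17: a=17^1·(≡2), b=17^2·(≡11) mod 17; (2|17)=+1, (11|17)=-1; (−1)^{1·2·8}·(+1)^2·(-1)^1 = -1.
v=19: a=19^2·(≡5), b=19^5·(≡7) mod 19; (5|19)=+1, (7|19)=+1; (−1)^{2·5·9}·(+1)^5·(+1)^2 = +1.
v=5: a=5^-2·(≡1), b=5^-2·(≡1) mod 5; (1|5)=+1, (1|5)=+1; (−1)^{-2·-2·2}·(+1)^-2·(+1)^-2 = +1.
v=2: v_2(a)=-2, v_2(b)=-9; units ≡ 5, 3 (mod 8); ε·ε+αω+βω = 0·1+-2·1+-9·1 ≡ 1  ⇒  (a,b)_2 = -1.
v=∞: 4301 > 0 and -874 < 0  ⇒  (a,b)_∞ = +1.
v=3: a=3^2·(≡2), b=3^6·(≡2) mod 3; (2|3)=-1, (2|3)=-1; (−1)^{2·6·1}·(-1)^6·(-1)^2 = +1.
v=11: a=11^1·(≡2), b=11^2·(≡6) mod 11; (2|11)=-1, (6|11)=-1; (−1)^{1·2·5}·(-1)^2·(-1)^1 = -1.
v=23: a=23^1·(≡8), b=23^3·(≡6) mod 23; (8|23)=+1, (6|23)=+1; (−1)^{1·3·11}·(+1)^3·(+1)^1 = -1.
(4301, -874 / ℚ) ramifies at {2, 11, 17, 23}: a division algebra.

[2, 11, 17, 23]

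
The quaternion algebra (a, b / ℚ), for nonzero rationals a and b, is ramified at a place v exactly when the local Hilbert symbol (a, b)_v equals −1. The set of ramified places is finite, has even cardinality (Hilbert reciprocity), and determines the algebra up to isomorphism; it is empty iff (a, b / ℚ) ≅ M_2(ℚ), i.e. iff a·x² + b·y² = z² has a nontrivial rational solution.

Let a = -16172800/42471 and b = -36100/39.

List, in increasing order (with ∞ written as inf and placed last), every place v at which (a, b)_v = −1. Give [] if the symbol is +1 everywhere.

Mod squares: a ≡ -273, b ≡ -39. Check v ∈ {∞, 2, 3, 5, 7, 11, 13, 19}.
v=3: a=3^-3·(≡2), b=3^-1·(≡2) mod 3; (2|3)=-1, (2|3)=-1; (−1)^{-3·-1·1}·(-1)^-1·(-1)^-3 = -1.
v=11: a=11^-2·(≡6), b=11^0·(≡4) mod 11; (6|11)=-1, (4|11)=+1; (−1)^{-2·0·5}·(-1)^0·(+1)^-2 = +1.
v=19: a=19^2·(≡13), b=19^2·(≡14) mod 19; (13|19)=-1, (14|19)=-1; (−1)^{2·2·9}·(-1)^2·(-1)^2 = +1.
v=7: a=7^1·(≡3), b=7^0·(≡5) mod 7; (3|7)=-1, (5|7)=-1; (−1)^{1·0·3}·(-1)^0·(-1)^1 = -1.
v=∞: -273 < 0 and -39 < 0  ⇒  (a,b)_∞ = -1.
v=5: a=5^2·(≡3), b=5^2·(≡4) mod 5; (3|5)=-1, (4|5)=+1; (−1)^{2·2·2}·(-1)^2·(+1)^2 = +1.
v=2: v_2(a)=8, v_2(b)=2; units ≡ 7, 1 (mod 8); ε·ε+αω+βω = 1·0+8·0+2·0 ≡ 0  ⇒  (a,b)_2 = +1.
v=13: a=13^-1·(≡8), b=13^-1·(≡9) mod 13; (8|13)=-1, (9|13)=+1; (−1)^{-1·-1·6}·(-1)^-1·(+1)^-1 = -1.
Ram(-273, -39) = {3, 7, 13, ∞}; no ℚ_3-point on the conic.

[3, 7, 13, inf]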